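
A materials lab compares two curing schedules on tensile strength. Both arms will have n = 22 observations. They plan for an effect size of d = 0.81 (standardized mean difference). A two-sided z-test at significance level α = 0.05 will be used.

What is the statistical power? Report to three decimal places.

Noncentrality parameter: δ = d·√(n/2) = 0.81 × √(22/2) = 2.6865
Two-sided α = 0.05 → critical value z_{0.025} = 1.960.
Power = Φ(δ − 1.960) + Φ(−δ − 1.960) = Φ(0.727) + Φ(-4.646) = 0.7662 + 0.0000 = 0.7662.

Power ≈ 0.766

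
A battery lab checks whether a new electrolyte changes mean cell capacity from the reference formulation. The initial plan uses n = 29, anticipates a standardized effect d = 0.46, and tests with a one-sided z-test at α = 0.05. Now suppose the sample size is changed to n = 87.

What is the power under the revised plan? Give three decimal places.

Power ≈ 0.996

With n = 87: δ = d·√n = 0.46 × √87 = 4.2906. Critical value z_{0.05} = 1.645.
Revised power = P(Z > 1.645 − δ) = Φ(2.646) = 0.9959.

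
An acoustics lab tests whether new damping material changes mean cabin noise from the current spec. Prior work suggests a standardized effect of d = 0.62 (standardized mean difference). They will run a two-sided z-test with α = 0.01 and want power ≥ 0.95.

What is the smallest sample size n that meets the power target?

Set Φ(δ − 2.576) = 0.95; then δ − 2.576 = Φ⁻¹(0.95) = 1.645, giving δ = 4.221.
(For δ > 0 the lower-tail rejection region contributes negligibly to power, so the one-term inversion is standard.)
δ = d·√n ⇒ n = (δ/d)² = (4.221 / 0.62)² = 46.34.
Rounding up, n = 47.

n = 47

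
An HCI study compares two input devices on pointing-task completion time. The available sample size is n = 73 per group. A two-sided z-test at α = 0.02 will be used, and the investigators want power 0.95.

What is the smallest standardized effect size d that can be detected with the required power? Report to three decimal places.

d ≈ 0.657

Required noncentrality: δ = z_{0.01} + z_{0.05} = 2.326 + 1.645 = 3.971.
(Lower-tail contribution to power is negligible for δ > 0.)
δ = d·√(n/2) ⇒ d = δ/√(n/2) = 3.971/√(73/2) = 0.6573.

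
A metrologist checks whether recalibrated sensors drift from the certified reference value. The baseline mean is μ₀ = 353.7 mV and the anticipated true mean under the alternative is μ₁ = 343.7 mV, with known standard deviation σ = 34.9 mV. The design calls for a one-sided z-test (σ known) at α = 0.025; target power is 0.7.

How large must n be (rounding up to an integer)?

Standardized effect: d = |μ₁ − μ₀| / σ = |343.7 − 353.7| / 34.9 = 0.2865
Set Φ(δ − 1.960) = 0.7; then δ − 1.960 = Φ⁻¹(0.7) = 0.524, giving δ = 2.484.
δ = d·√n ⇒ n = (δ/d)² = (2.484 / 0.2865)² = 75.18.
Rounding up, n = 76.

n = 76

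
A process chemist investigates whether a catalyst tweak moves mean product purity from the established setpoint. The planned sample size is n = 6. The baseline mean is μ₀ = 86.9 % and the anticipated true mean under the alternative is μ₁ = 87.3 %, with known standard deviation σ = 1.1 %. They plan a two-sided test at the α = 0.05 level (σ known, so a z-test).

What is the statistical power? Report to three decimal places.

Standardized effect: d = |μ₁ − μ₀| / σ = |87.3 − 86.9| / 1.1 = 0.3636
Noncentrality parameter: δ = d·√n = 0.3636 × √6 = 0.8907
Two-sided α = 0.05 → critical value z_{0.025} = 1.960.
Power = Φ(δ − 1.960) + Φ(−δ − 1.960) = Φ(-1.069) + Φ(-2.851) = 0.1425 + 0.0022 = 0.1447.

Power ≈ 0.145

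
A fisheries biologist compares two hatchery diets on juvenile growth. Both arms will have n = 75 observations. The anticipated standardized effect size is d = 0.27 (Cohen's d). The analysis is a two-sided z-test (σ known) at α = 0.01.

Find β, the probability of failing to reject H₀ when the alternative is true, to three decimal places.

β ≈ 0.822

Noncentrality parameter: δ = d·√(n/2) = 0.27 × √(75/2) = 1.6534
Two-sided α = 0.01 → critical value z_{0.005} = 2.576.
Power = Φ(δ − 2.576) + Φ(−δ − 2.576) = Φ(-0.922) + Φ(-4.229) = 0.1782 + 0.0000 = 0.1782.
Type II error: β = 1 − power = 1 − 0.1782 = 0.8218.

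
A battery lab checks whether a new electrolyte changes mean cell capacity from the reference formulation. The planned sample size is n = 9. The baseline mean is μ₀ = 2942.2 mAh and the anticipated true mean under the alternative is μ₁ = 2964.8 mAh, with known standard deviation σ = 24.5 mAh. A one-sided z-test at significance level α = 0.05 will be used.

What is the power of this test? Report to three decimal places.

Standardized effect: d = |μ₁ − μ₀| / σ = |2964.8 − 2942.2| / 24.5 = 0.9224
Noncentrality parameter: δ = d·√n = 0.9224 × √9 = 2.7673
One-sided α = 0.05 → critical value z_{0.05} = 1.645.
Power = Φ(δ − 1.645) = Φ(1.122) = 0.8692.

Power ≈ 0.869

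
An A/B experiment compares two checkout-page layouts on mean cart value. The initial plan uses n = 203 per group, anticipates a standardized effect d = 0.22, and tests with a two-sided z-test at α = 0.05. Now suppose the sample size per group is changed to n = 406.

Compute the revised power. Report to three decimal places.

With n = 406 per group: δ = d·√(n/2) = 0.22 × √(406/2) = 3.1345. Critical value z_{0.025} = 1.960.
Revised power = Φ(δ − 1.960) + Φ(−δ − 1.960) = Φ(1.175) + Φ(-5.094) = 0.8799 + 0.0000 = 0.8799.

Power ≈ 0.880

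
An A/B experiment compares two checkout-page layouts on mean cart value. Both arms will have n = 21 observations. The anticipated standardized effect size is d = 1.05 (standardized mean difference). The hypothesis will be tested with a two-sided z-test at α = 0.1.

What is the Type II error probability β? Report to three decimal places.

Noncentrality parameter: δ = d·√(n/2) = 1.05 × √(21/2) = 3.4024
Two-sided α = 0.1 → critical value z_{0.05} = 1.645.
Power = Φ(δ − 1.645) + Φ(−δ − 1.645) = Φ(1.758) + Φ(-5.047) = 0.9606 + 0.0000 = 0.9606.
Type II error: β = 1 − power = 1 − 0.9606 = 0.0394.

β ≈ 0.039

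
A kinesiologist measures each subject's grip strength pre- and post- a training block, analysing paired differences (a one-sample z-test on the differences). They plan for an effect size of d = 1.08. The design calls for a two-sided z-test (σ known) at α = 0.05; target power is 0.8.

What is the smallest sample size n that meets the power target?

n = 7

For power 0.8 need Φ(δ − z_{0.025}) = 0.8, so δ = z_{0.025} + z_{0.20} = 1.960 + 0.842 = 2.802.
(The Φ(−δ − z_{α/2}) term is vanishingly small for δ > 0 and is dropped in the standard sample-size formula.)
δ = d·√n ⇒ n = (δ/d)² = (2.802 / 1.08)² = 6.73.
Round up to the next whole unit.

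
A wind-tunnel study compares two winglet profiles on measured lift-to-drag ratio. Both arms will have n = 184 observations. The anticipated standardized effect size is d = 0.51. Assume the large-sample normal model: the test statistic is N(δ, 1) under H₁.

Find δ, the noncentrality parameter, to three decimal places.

δ ≈ 4.892

δ = d·√(n/2) = 0.51 × √(184/2) = 4.8917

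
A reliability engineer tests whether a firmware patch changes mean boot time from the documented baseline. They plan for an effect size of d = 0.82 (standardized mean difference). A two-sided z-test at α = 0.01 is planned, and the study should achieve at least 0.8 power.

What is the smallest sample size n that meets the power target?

For power 0.8 need Φ(δ − z_{0.005}) = 0.8, so δ = z_{0.005} + z_{0.20} = 2.576 + 0.842 = 3.417.
(Ignoring the negligible lower-tail rejection probability gives the usual closed-form inversion.)
δ = d·√n ⇒ n = (δ/d)² = (3.417 / 0.82)² = 17.37.
Rounding up, n = 18.

n = 18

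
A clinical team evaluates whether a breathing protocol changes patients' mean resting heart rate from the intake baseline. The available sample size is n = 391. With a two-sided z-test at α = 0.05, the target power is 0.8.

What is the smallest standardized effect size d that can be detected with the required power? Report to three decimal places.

d ≈ 0.142

Need Φ(δ − 1.960) = 0.8, so δ = 1.960 + 0.842 = 2.802.
(The second rejection-region term Φ(−δ − z_{α/2}) is negligible and dropped.)
δ = d·√n ⇒ d = δ/√n = 2.802/√391 = 0.1417.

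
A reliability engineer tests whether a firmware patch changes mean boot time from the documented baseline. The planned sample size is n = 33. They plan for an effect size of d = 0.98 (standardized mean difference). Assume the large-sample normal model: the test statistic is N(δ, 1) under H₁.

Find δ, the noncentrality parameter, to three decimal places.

δ ≈ 5.630

δ = d·√n = 0.98 × √33 = 5.6297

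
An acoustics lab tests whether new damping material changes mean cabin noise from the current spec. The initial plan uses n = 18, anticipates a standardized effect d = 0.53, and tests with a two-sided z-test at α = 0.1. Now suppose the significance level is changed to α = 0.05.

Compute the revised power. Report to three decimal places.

Power ≈ 0.614

δ = d·√n = 0.53 × √18 = 2.2486 (unchanged). New critical value: z_{0.025} = 1.960.
Revised power = Φ(δ − 1.960) + Φ(−δ − 1.960) = Φ(0.289) + Φ(-4.209) = 0.6136 + 0.0000 = 0.6136.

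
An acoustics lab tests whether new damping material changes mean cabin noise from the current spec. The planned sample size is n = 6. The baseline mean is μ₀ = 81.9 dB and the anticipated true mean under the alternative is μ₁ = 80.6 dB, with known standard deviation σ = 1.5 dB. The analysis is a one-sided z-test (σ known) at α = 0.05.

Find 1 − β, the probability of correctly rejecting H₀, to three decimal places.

Power ≈ 0.684

Standardized effect: d = |μ₁ − μ₀| / σ = |80.6 − 81.9| / 1.5 = 0.8667
Noncentrality parameter: δ = d·√n = 0.8667 × √6 = 2.1229
One-sided α = 0.05 → critical value z_{0.05} = 1.645.
Power = Φ(δ − 1.645) = Φ(0.478) = 0.6837.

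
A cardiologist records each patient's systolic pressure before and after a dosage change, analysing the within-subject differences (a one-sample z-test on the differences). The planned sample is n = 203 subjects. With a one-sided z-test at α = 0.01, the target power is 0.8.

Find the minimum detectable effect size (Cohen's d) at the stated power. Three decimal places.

d ≈ 0.222

Need Φ(δ − 2.326) = 0.8, so δ = 2.326 + 0.842 = 3.168.
δ = d·√n ⇒ d = δ/√n = 3.168/√203 = 0.2223.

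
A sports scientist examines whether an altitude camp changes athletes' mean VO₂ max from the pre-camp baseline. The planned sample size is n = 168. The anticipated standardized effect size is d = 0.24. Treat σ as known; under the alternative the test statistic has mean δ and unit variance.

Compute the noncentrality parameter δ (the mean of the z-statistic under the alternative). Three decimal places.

δ = d·√n = 0.24 × √168 = 3.1108

δ ≈ 3.111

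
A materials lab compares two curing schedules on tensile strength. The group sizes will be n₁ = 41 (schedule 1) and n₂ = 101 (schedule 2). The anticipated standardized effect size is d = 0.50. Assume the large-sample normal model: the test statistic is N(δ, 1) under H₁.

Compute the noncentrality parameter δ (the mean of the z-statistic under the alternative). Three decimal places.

The noncentrality parameter scales effect size by the design's sample-size factor: δ = d / √(1/n₁ + 1/n₂) = 0.50 / √(1/41 + 1/101) = 2.7001

δ ≈ 2.700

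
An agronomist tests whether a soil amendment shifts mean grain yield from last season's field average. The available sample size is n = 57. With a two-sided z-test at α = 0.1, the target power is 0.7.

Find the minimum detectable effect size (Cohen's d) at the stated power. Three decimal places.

Required noncentrality: δ = z_{0.05} + z_{0.30} = 1.645 + 0.524 = 2.169.
(The second rejection-region term Φ(−δ − z_{α/2}) is negligible and dropped.)
δ = d·√n ⇒ d = δ/√n = 2.169/√57 = 0.2873.

d ≈ 0.287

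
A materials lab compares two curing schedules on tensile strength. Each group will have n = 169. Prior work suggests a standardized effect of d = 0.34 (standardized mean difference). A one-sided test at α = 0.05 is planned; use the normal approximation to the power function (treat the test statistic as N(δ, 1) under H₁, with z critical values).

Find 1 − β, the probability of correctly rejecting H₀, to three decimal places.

Noncentrality parameter: δ = d·√(n/2) = 0.34 × √(169/2) = 3.1254
Critical value for a one-sided test at α = 0.05: z_α = 1.645.
Power = Φ(δ − 1.645) = Φ(1.481) = 0.9306.

Power ≈ 0.931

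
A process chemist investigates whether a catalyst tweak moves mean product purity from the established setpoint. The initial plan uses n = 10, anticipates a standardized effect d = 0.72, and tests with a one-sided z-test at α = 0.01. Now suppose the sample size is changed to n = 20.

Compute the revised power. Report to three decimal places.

With n = 20: δ = d·√n = 0.72 × √20 = 3.2199. Critical value z_{0.01} = 2.326.
Revised power = P(Z > 2.326 − δ) = Φ(0.894) = 0.8142.

Power ≈ 0.814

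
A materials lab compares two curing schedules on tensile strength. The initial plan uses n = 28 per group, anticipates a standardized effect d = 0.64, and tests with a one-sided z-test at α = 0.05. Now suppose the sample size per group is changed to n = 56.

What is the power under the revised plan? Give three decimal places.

With n = 56 per group: δ = d·√(n/2) = 0.64 × √(56/2) = 3.3866. Critical value z_{0.05} = 1.645.
Revised power = Φ(δ − 1.645) = Φ(1.742) = 0.9592.

Power ≈ 0.959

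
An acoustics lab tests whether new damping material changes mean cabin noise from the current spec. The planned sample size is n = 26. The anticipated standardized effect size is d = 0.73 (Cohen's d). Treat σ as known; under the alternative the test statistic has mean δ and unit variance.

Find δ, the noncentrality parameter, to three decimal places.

δ = d·√n = 0.73 × √26 = 3.7223

δ ≈ 3.722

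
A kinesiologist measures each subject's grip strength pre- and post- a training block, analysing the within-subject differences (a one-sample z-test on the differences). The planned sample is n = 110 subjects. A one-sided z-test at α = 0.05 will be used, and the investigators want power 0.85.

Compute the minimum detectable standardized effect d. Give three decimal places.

d ≈ 0.256

Required noncentrality: δ = z_{0.05} + z_{0.15} = 1.645 + 1.036 = 2.681.
δ = d·√n ⇒ d = δ/√n = 2.681/√110 = 0.2557.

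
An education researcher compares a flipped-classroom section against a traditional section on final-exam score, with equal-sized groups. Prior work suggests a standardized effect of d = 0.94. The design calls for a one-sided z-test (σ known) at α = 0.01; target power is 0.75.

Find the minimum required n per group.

For power 0.75 need Φ(δ − z_{0.01}) = 0.75, so δ = z_{0.01} + z_{0.25} = 2.326 + 0.674 = 3.001.
δ = d·√(n/2) ⇒ n = 2(δ/d)² = 2 × (3.001 / 0.94)² = 20.38.
Rounding up, n = 21 per group.

n = 21 per group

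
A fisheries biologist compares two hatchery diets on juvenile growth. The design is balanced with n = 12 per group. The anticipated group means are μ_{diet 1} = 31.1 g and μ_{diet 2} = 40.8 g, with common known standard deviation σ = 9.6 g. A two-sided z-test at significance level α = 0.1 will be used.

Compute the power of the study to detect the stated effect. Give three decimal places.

Standardized effect: d = |μ_{diet 1} − μ_{diet 2}| / σ = |31.1 − 40.8| / 9.6 = 1.0104
Noncentrality parameter: δ = d·√(n/2) = 1.0104 × √(12/2) = 2.4750
Critical value for a two-sided test at α = 0.1: z_{α/2} = 1.645.
Power = Φ(δ − 1.645) + Φ(−δ − 1.645) = Φ(0.830) + Φ(-4.120) = 0.7968 + 0.0000 = 0.7968.

Power ≈ 0.797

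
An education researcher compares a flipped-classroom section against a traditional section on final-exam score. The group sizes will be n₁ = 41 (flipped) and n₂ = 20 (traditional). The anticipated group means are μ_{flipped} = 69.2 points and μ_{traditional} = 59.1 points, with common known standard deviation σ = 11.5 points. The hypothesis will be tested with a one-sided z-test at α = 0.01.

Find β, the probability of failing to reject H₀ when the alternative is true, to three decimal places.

Standardized effect: d = |μ_{flipped} − μ_{traditional}| / σ = |69.2 − 59.1| / 11.5 = 0.8783
Noncentrality parameter: δ = d / √(1/n₁ + 1/n₂) = 0.8783 / √(1/41 + 1/20) = 3.2201
Critical value for a one-sided test at α = 0.01: z_α = 2.326.
Power = Φ(δ − 2.326) = Φ(0.894) = 0.8143.
Type II error: β = 1 − power = 1 − 0.8143 = 0.1857.

β ≈ 0.186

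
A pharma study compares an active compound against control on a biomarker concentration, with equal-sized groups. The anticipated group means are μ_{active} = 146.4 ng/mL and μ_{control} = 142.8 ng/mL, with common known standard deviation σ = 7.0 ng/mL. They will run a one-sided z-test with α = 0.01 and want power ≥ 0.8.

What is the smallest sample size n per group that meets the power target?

Standardized effect: d = |μ_{active} − μ_{control}| / σ = |146.4 − 142.8| / 7.0 = 0.5143
For power 0.8 need Φ(δ − z_{0.01}) = 0.8, so δ = z_{0.01} + z_{0.20} = 2.326 + 0.842 = 3.168.
δ = d·√(n/2) ⇒ n = 2(δ/d)² = 2 × (3.168 / 0.5143)² = 75.89.
Rounding up, n = 76 per group.

n = 76 per group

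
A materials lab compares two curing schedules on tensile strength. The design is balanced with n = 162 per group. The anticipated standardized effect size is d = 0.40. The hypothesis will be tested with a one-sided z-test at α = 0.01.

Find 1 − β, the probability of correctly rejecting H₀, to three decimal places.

Noncentrality parameter: δ = d·√(n/2) = 0.40 × √(162/2) = 3.6000
Critical value for a one-sided test at α = 0.01: z_α = 2.326.
Power = Φ(δ − 2.326) = Φ(1.274) = 0.8986.

Power ≈ 0.899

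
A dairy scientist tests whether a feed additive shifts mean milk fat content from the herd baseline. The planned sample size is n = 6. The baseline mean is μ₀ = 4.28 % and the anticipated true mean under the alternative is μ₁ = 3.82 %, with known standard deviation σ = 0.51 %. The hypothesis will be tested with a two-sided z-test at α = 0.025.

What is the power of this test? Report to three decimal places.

Power ≈ 0.487

Standardized effect: d = |μ₁ − μ₀| / σ = |3.82 − 4.28| / 0.51 = 0.9020
Noncentrality parameter: δ = d·√n = 0.9020 × √6 = 2.2093
Two-sided α = 0.025 → critical value z_{0.0125} = 2.241.
Power = Φ(δ − 2.241) + Φ(−δ − 2.241) = Φ(-0.032) + Φ(-4.451) = 0.4872 + 0.0000 = 0.4872.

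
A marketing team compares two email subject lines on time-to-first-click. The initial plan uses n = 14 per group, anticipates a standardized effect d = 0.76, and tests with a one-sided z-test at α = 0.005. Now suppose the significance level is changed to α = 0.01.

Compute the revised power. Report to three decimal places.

δ = d·√(n/2) = 0.76 × √(14/2) = 2.0108 (unchanged). New critical value: z_{0.01} = 2.326.
Revised power = Φ(δ − 2.326) = Φ(-0.316) = 0.3762.

Power ≈ 0.376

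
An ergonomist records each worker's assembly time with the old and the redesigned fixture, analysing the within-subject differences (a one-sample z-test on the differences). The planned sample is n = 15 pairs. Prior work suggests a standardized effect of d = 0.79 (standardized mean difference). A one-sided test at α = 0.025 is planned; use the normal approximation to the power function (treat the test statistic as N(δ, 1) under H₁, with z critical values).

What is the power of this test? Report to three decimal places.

Power ≈ 0.864

Noncentrality parameter: λ = d·√n = 0.79 × √15 = 3.0597
One-sided α = 0.025 → critical value z_{0.025} = 1.960.
Power = P(Z > 1.960 − λ) = Φ(1.100) = 0.8643.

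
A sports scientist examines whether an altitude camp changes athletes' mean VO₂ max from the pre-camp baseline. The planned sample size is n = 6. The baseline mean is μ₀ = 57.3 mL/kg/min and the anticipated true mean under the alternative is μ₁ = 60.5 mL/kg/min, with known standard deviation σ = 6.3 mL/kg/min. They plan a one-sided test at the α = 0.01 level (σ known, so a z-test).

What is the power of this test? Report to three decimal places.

Power ≈ 0.140

Standardized effect: d = |μ₁ − μ₀| / σ = |60.5 − 57.3| / 6.3 = 0.5079
Noncentrality parameter: δ = d·√n = 0.5079 × √6 = 1.2442
Critical value for a one-sided test at α = 0.01: z_α = 2.326.
Power = P(Z > 2.326 − δ) = Φ(-1.082) = 0.1396.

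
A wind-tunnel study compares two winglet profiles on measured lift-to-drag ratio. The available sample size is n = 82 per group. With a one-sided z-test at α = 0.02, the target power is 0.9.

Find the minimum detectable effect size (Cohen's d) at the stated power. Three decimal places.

d ≈ 0.521

Need Φ(δ − 2.054) = 0.9, so δ = 2.054 + 1.282 = 3.335.
δ = d·√(n/2) ⇒ d = δ/√(n/2) = 3.335/√(82/2) = 0.5209.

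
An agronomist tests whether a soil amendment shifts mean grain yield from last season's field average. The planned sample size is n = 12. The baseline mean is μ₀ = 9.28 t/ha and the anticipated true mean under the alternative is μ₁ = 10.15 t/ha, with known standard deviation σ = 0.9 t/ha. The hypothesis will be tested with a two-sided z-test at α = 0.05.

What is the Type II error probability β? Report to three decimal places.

β ≈ 0.082

Standardized effect: d = |μ₁ − μ₀| / σ = |10.15 − 9.28| / 0.9 = 0.9667
Noncentrality parameter: δ = d·√n = 0.9667 × √12 = 3.3486
Two-sided α = 0.05 → critical value z_{0.025} = 1.960.
Power = Φ(δ − 1.960) + Φ(−δ − 1.960) = Φ(1.389) + Φ(-5.309) = 0.9175 + 0.0000 = 0.9175.
Type II error: β = 1 − power = 1 − 0.9175 = 0.0825.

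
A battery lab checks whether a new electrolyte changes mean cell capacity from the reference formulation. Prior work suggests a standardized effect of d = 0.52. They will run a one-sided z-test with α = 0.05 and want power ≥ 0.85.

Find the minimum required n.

n = 27

For power 0.85 need Φ(δ − z_{0.05}) = 0.85, so δ = z_{0.05} + z_{0.15} = 1.645 + 1.036 = 2.681.
δ = d·√n ⇒ n = (δ/d)² = (2.681 / 0.52)² = 26.59.
Rounding up, n = 27.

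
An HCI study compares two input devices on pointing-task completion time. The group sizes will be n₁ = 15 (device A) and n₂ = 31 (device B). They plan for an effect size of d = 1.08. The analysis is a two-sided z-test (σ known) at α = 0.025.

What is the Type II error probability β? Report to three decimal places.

Noncentrality parameter: λ = d / √(1/n₁ + 1/n₂) = 1.08 / √(1/15 + 1/31) = 3.4338
Two-sided α = 0.025 → critical value z_{0.0125} = 2.241.
Power = Φ(λ − 2.241) + Φ(−λ − 2.241) = Φ(1.192) + Φ(-5.675) = 0.8834 + 0.0000 = 0.8834.
Type II error: β = 1 − power = 1 − 0.8834 = 0.1166.

β ≈ 0.117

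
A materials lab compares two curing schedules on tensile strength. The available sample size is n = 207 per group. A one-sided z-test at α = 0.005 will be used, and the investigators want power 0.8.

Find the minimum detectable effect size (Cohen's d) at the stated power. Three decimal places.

d ≈ 0.336

Required noncentrality: δ = z_{0.005} + z_{0.20} = 2.576 + 0.842 = 3.417.
δ = d·√(n/2) ⇒ d = δ/√(n/2) = 3.417/√(207/2) = 0.3359.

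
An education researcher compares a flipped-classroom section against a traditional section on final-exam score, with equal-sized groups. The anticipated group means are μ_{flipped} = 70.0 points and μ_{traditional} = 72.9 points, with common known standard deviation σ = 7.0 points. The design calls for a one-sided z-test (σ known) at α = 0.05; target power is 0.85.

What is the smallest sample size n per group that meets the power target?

Standardized effect: d = |μ_{flipped} − μ_{traditional}| / σ = |70.0 − 72.9| / 7.0 = 0.4143
For power 0.85 need Φ(δ − z_{0.05}) = 0.85, so δ = z_{0.05} + z_{0.15} = 1.645 + 1.036 = 2.681.
δ = d·√(n/2) ⇒ n = 2(δ/d)² = 2 × (2.681 / 0.4143)² = 83.78.
Rounding up, n = 84 per group.

n = 84 per group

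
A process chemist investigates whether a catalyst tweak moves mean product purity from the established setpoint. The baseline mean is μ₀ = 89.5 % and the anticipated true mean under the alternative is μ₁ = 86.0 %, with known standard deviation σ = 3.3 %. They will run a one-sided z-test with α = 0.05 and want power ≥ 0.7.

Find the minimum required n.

n = 5

Standardized effect: d = |μ₁ − μ₀| / σ = |86.0 − 89.5| / 3.3 = 1.0606
Set Φ(δ − 1.645) = 0.7; then δ − 1.645 = Φ⁻¹(0.7) = 0.524, giving δ = 2.169.
δ = d·√n ⇒ n = (δ/d)² = (2.169 / 1.0606)² = 4.18.
Rounding up, n = 5.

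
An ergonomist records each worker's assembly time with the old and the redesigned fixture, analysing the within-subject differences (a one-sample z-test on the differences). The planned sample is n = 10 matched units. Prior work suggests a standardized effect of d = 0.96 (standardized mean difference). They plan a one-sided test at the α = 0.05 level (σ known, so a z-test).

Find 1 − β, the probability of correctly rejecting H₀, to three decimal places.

Noncentrality parameter: δ = d·√n = 0.96 × √10 = 3.0358
One-sided α = 0.05 → critical value z_{0.05} = 1.645.
Power = Φ(δ − 1.645) = Φ(1.391) = 0.9179.

Power ≈ 0.918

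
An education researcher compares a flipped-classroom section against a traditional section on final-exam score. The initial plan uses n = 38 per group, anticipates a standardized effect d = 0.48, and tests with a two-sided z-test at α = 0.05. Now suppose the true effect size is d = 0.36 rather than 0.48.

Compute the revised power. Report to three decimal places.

With d = 0.36: δ = d·√(n/2) = 0.36 × √(38/2) = 1.5692. Critical value z_{0.025} = 1.960.
Revised power = Φ(δ − 1.960) + Φ(−δ − 1.960) = Φ(-0.391) + Φ(-3.529) = 0.3480 + 0.0002 = 0.3482.

Power ≈ 0.348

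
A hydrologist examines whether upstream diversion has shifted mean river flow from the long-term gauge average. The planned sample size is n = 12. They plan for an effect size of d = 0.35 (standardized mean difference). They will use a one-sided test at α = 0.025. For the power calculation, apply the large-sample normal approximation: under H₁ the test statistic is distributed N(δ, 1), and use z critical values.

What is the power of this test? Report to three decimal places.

Power ≈ 0.227

Noncentrality parameter: δ = d·√n = 0.35 × √12 = 1.2124
Critical value for a one-sided test at α = 0.025: z_α = 1.960.
Power = Φ(δ − 1.960) = Φ(-0.748) = 0.2274.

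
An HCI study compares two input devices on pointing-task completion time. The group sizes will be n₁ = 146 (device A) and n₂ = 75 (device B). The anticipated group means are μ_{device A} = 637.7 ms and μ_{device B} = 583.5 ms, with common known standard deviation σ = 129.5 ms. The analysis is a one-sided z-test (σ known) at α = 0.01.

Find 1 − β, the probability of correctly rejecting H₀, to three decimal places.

Standardized effect: d = |μ_{device A} − μ_{device B}| / σ = |637.7 − 583.5| / 129.5 = 0.4185
Noncentrality parameter: δ = d / √(1/n₁ + 1/n₂) = 0.4185 / √(1/146 + 1/75) = 2.9461
One-sided α = 0.01 → critical value z_{0.01} = 2.326.
Power = P(Z > 2.326 − δ) = Φ(0.620) = 0.7323.

Power ≈ 0.732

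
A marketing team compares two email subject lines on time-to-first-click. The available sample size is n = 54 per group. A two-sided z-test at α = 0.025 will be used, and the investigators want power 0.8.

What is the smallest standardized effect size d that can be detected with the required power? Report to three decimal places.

Required noncentrality: δ = z_{0.0125} + z_{0.20} = 2.241 + 0.842 = 3.083.
(The second rejection-region term Φ(−δ − z_{α/2}) is negligible and dropped.)
δ = d·√(n/2) ⇒ d = δ/√(n/2) = 3.083/√(54/2) = 0.5933.

d ≈ 0.593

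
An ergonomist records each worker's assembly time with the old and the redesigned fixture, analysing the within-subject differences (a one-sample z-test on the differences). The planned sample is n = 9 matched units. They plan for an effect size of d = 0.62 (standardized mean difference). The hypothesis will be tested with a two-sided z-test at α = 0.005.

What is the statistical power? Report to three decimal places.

Power ≈ 0.172

Noncentrality parameter: δ = d·√n = 0.62 × √9 = 1.8600
Two-sided α = 0.005 → critical value z_{0.0025} = 2.807.
Power = Φ(δ − 2.807) + Φ(−δ − 2.807) = Φ(-0.947) + Φ(-4.667) = 0.1718 + 0.0000 = 0.1718.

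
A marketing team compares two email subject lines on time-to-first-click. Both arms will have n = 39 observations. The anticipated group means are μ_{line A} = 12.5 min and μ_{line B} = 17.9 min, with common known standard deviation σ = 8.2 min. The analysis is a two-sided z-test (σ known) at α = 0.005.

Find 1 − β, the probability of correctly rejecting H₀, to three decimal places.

Power ≈ 0.540

Standardized effect: d = |μ_{line A} − μ_{line B}| / σ = |12.5 − 17.9| / 8.2 = 0.6585
Noncentrality parameter: δ = d·√(n/2) = 0.6585 × √(39/2) = 2.9080
Two-sided α = 0.005 → critical value z_{0.0025} = 2.807.
Power = Φ(δ − 2.807) + Φ(−δ − 2.807) = Φ(0.101) + Φ(-5.715) = 0.5402 + 0.0000 = 0.5402.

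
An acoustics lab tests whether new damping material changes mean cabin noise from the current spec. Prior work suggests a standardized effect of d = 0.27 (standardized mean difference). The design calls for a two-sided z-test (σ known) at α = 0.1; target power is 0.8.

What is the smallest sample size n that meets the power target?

Set Φ(δ − 1.645) = 0.8; then δ − 1.645 = Φ⁻¹(0.8) = 0.842, giving δ = 2.486.
(The Φ(−δ − z_{α/2}) term is vanishingly small for δ > 0 and is dropped in the standard sample-size formula.)
δ = d·√n ⇒ n = (δ/d)² = (2.486 / 0.27)² = 84.81.
Round up to the next whole unit.

n = 85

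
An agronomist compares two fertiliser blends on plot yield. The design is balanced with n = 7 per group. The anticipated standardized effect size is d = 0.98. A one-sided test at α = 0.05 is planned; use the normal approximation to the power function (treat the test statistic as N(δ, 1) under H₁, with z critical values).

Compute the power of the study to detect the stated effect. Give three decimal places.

Power ≈ 0.575

Noncentrality parameter: δ = d·√(n/2) = 0.98 × √(7/2) = 1.8334
Critical value for a one-sided test at α = 0.05: z_α = 1.645.
Power = Φ(δ − 1.645) = Φ(0.189) = 0.5748.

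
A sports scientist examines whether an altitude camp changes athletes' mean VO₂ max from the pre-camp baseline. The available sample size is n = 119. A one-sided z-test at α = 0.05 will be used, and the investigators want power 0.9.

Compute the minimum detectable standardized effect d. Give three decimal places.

d ≈ 0.268

Required noncentrality: δ = z_{0.05} + z_{0.10} = 1.645 + 1.282 = 2.926.
δ = d·√n ⇒ d = δ/√n = 2.926/√119 = 0.2683.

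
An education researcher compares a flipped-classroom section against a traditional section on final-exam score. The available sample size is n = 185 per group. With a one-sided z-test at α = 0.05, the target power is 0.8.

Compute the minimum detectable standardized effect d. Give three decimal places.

Need Φ(δ − 1.645) = 0.8, so δ = 1.645 + 0.842 = 2.486.
δ = d·√(n/2) ⇒ d = δ/√(n/2) = 2.486/√(185/2) = 0.2585.

d ≈ 0.259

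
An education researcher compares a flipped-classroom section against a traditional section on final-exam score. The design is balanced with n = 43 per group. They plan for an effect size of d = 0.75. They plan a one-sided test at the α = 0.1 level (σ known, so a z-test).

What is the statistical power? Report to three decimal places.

Noncentrality parameter: δ = d·√(n/2) = 0.75 × √(43/2) = 3.4776
One-sided α = 0.1 → critical value z_{0.1} = 1.282.
Power = P(Z > 1.282 − δ) = Φ(2.196) = 0.9860.

Power ≈ 0.986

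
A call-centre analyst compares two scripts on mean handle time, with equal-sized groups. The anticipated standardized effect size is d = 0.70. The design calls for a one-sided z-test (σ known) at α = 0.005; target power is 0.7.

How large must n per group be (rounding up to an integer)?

Set Φ(δ − 2.576) = 0.7; then δ − 2.576 = Φ⁻¹(0.7) = 0.524, giving δ = 3.100.
δ = d·√(n/2) ⇒ n = 2(δ/d)² = 2 × (3.100 / 0.70)² = 39.23.
Rounding up, n = 40 per group.

n = 40 per group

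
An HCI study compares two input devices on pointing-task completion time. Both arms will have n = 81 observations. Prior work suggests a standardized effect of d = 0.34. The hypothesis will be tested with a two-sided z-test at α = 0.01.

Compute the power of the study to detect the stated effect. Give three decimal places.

Power ≈ 0.340

Noncentrality parameter: δ = d·√(n/2) = 0.34 × √(81/2) = 2.1637
Two-sided α = 0.01 → critical value z_{0.005} = 2.576.
Power = Φ(δ − 2.576) + Φ(−δ − 2.576) = Φ(-0.412) + Φ(-4.740) = 0.3401 + 0.0000 = 0.3401.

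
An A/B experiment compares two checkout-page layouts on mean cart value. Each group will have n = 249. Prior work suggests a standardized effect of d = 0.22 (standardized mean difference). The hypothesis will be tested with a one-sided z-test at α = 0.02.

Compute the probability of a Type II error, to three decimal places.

β ≈ 0.344

Noncentrality parameter: δ = d·√(n/2) = 0.22 × √(249/2) = 2.4548
Critical value for a one-sided test at α = 0.02: z_α = 2.054.
Power = Φ(δ − 2.054) = Φ(0.401) = 0.6558.
Type II error: β = 1 − power = 1 − 0.6558 = 0.3442.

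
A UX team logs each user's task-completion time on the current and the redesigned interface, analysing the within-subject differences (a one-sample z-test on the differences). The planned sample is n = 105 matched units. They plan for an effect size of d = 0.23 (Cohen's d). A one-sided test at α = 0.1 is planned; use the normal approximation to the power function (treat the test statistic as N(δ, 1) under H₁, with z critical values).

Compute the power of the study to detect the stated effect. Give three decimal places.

Power ≈ 0.859

Noncentrality parameter: δ = d·√n = 0.23 × √105 = 2.3568
One-sided α = 0.1 → critical value z_{0.1} = 1.282.
Power = Φ(δ − 1.282) = Φ(1.075) = 0.8589.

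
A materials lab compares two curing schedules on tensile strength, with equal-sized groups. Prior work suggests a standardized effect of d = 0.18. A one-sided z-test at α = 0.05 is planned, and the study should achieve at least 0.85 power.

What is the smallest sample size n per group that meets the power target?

n = 444 per group

Set Φ(δ − 1.645) = 0.85; then δ − 1.645 = Φ⁻¹(0.85) = 1.036, giving δ = 2.681.
δ = d·√(n/2) ⇒ n = 2(δ/d)² = 2 × (2.681 / 0.18)² = 443.78.
Round up to the next whole unit.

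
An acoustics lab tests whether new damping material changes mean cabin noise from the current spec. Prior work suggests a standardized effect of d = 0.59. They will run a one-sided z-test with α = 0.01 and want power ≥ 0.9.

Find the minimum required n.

Set Φ(δ − 2.326) = 0.9; then δ − 2.326 = Φ⁻¹(0.9) = 1.282, giving δ = 3.608.
δ = d·√n ⇒ n = (δ/d)² = (3.608 / 0.59)² = 37.39.
Round up to the next whole unit.

n = 38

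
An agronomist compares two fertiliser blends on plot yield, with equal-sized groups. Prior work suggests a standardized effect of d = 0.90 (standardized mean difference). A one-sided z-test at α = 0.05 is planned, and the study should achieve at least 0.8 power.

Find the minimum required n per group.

Set Φ(δ − 1.645) = 0.8; then δ − 1.645 = Φ⁻¹(0.8) = 0.842, giving δ = 2.486.
δ = d·√(n/2) ⇒ n = 2(δ/d)² = 2 × (2.486 / 0.90)² = 15.27.
Round up to the next whole unit.

n = 16 per group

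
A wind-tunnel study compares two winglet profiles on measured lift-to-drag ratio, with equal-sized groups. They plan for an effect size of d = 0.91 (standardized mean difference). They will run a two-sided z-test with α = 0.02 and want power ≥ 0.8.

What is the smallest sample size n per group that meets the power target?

Set Φ(δ − 2.326) = 0.8; then δ − 2.326 = Φ⁻¹(0.8) = 0.842, giving δ = 3.168.
(The Φ(−δ − z_{α/2}) term is vanishingly small for δ > 0 and is dropped in the standard sample-size formula.)
δ = d·√(n/2) ⇒ n = 2(δ/d)² = 2 × (3.168 / 0.91)² = 24.24.
Round up to the next whole unit.

n = 25 per group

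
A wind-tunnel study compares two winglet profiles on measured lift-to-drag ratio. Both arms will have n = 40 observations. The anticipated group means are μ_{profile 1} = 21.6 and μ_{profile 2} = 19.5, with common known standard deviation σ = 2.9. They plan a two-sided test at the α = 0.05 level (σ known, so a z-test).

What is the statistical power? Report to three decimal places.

Standardized effect: d = |μ_{profile 1} − μ_{profile 2}| / σ = |21.6 − 19.5| / 2.9 = 0.7241
Noncentrality parameter: δ = d·√(n/2) = 0.7241 × √(40/2) = 3.2384
Two-sided α = 0.05 → critical value z_{0.025} = 1.960.
Power = Φ(δ − 1.960) + Φ(−δ − 1.960) = Φ(1.278) + Φ(-5.198) = 0.8995 + 0.0000 = 0.8995.

Power ≈ 0.899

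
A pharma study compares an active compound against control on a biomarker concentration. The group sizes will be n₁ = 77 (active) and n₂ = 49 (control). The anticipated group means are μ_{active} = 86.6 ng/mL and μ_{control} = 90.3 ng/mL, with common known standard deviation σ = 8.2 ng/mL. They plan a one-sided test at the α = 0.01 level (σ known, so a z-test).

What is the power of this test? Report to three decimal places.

Power ≈ 0.557

Standardized effect: d = |μ_{active} − μ_{control}| / σ = |86.6 − 90.3| / 8.2 = 0.4512
Noncentrality parameter: δ = d / √(1/n₁ + 1/n₂) = 0.4512 / √(1/77 + 1/49) = 2.4691
One-sided α = 0.01 → critical value z_{0.01} = 2.326.
Power = P(Z > 2.326 − δ) = Φ(0.143) = 0.5568.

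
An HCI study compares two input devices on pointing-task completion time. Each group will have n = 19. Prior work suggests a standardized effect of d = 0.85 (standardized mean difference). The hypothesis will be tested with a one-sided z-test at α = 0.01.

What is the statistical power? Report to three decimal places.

Power ≈ 0.615

Noncentrality parameter: δ = d·√(n/2) = 0.85 × √(19/2) = 2.6199
One-sided α = 0.01 → critical value z_{0.01} = 2.326.
Power = Φ(δ − 2.326) = Φ(0.294) = 0.6154.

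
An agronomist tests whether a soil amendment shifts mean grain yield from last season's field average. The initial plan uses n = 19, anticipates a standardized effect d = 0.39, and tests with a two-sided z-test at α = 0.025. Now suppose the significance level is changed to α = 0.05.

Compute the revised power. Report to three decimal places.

δ = d·√n = 0.39 × √19 = 1.7000 (unchanged). New critical value: z_{0.025} = 1.960.
Revised power = Φ(δ − 1.960) + Φ(−δ − 1.960) = Φ(-0.260) + Φ(-3.660) = 0.3974 + 0.0001 = 0.3976.

Power ≈ 0.398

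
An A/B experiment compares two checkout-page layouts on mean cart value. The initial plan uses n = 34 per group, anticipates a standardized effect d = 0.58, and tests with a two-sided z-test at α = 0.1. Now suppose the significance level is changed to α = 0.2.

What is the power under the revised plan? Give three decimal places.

δ = d·√(n/2) = 0.58 × √(34/2) = 2.3914 (unchanged). New critical value: z_{0.1} = 1.282.
Revised power = Φ(δ − 1.282) + Φ(−δ − 1.282) = Φ(1.110) + Φ(-3.673) = 0.8665 + 0.0001 = 0.8666.

Power ≈ 0.867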